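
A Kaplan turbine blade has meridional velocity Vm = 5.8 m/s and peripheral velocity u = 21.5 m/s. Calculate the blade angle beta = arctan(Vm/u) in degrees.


beta = arctan(5.8 / 21.5) = 15.0972 degrees


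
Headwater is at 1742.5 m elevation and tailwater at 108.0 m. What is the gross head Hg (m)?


Hg = 1742.5 - 108.0 = 1634.5000 m


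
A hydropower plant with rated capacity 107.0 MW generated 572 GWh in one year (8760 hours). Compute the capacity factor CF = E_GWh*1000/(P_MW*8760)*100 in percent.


CF = 572 * 1000 / (107.0 * 8760) * 100 = 61.0251 %


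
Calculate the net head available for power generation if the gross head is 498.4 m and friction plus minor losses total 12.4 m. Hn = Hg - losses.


Hn = 498.4 - 12.4 = 486.0000 m


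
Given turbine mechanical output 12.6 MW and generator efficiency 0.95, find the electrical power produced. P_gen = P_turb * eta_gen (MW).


P_gen = 12.6 * 0.95 = 11.9700 MW


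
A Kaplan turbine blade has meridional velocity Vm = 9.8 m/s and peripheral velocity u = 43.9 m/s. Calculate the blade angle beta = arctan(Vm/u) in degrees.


beta = arctan(9.8 / 43.9) = 12.5841 degrees


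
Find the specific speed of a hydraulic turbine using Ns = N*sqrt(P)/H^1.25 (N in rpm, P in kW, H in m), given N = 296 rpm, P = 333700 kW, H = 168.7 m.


Ns = 296 * 333700^0.5 / 168.7^1.25 = 281.2393


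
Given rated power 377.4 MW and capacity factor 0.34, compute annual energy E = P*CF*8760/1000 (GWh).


E = 377.4 * 0.34 * 8760 / 1000 = 1124.0482 GWh


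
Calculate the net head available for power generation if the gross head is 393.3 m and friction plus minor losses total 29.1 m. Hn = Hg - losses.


Hn = 393.3 - 29.1 = 364.2000 m


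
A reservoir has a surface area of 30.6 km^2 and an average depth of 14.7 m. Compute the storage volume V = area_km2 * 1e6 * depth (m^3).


V = 30.6 * 1e6 * 14.7 = 4.4982e+08 m^3


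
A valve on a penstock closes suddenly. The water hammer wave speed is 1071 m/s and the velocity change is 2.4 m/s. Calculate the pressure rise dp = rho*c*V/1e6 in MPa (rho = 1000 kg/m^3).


dp = 1000 * 1071 * 2.4 / 1e6 = 2.5704 MPa


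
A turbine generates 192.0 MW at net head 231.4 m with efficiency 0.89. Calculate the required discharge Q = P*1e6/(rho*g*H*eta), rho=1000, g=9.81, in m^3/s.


Q = 192.0 * 1e6 / (1000 * 9.81 * 231.4 * 0.89) = 95.0340 m^3/s


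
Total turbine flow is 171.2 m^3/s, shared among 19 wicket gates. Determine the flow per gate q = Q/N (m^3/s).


q = 171.2 / 19 = 9.0105 m^3/s


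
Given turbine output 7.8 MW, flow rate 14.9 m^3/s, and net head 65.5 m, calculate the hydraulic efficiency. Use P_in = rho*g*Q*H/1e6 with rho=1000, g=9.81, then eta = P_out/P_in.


P_in = 1000 * 9.81 * 14.9 * 65.5 / 1e6 = 9.5741 MW
eta = 7.8 / 9.5741 = 0.8147


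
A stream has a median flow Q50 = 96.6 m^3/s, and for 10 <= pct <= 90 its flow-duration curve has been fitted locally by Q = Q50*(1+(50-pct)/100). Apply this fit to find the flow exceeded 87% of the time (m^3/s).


Q = 96.6 * (1 + (50 - 87)/100) = 60.8580 m^3/s


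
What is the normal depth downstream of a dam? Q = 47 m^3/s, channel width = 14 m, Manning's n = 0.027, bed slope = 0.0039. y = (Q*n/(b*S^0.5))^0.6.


y = (47 * 0.027 / (14 * 0.0039^0.5))^0.6 = 1.2505 m


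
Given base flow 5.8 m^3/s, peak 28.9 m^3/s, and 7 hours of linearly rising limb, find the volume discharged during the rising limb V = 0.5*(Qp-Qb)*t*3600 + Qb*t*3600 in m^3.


V = 0.5*(28.9 - 5.8)*7*3600 + 5.8*7*3600 = 437220.0000 m^3


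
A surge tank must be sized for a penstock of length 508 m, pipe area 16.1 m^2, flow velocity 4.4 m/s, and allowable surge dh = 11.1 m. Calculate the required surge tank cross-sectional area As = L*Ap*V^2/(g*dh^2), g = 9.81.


As = 508 * 16.1 * 4.4^2 / (9.81 * 11.1^2) = 131.0026 m^2


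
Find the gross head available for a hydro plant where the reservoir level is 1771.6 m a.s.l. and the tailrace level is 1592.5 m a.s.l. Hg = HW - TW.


Hg = 1771.6 - 1592.5 = 179.1000 m


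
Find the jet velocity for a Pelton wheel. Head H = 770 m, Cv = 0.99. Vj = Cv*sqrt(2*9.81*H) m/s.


Vj = 0.99 * sqrt(2*9.81*770) = 121.6830 m/s


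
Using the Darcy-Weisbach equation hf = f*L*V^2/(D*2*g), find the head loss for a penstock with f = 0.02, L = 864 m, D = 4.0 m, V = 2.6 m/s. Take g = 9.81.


hf = 0.02 * 864 * 2.6^2 / (4.0 * 2 * 9.81) = 1.4884 m


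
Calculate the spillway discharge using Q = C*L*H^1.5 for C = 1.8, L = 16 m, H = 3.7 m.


Q = 1.8 * 16 * 3.7^1.5 = 204.9723 m^3/s


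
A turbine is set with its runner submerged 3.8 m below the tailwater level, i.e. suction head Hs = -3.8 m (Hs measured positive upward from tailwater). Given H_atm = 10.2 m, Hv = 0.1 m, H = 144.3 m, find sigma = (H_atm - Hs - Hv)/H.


sigma = (10.2 - (-3.8) - 0.1) / 144.3 = 0.0963


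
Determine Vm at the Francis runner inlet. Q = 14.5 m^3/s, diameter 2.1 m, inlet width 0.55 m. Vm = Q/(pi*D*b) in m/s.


Vm = 14.5 / (pi * 2.1 * 0.55) = 3.9961 m/s


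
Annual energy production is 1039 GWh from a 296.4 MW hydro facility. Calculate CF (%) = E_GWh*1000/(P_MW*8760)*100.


CF = 1039 * 1000 / (296.4 * 8760) * 100 = 40.0160 %


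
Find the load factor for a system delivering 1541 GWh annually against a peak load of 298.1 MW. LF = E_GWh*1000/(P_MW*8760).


LF = 1541 * 1000 / (298.1 * 8760) = 0.5901


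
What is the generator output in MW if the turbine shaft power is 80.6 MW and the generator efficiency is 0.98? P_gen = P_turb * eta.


P_gen = 80.6 * 0.98 = 78.9880 MW


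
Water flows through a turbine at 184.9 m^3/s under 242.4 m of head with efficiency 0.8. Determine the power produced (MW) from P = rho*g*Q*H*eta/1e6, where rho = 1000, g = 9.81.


P = 1000 * 9.81 * 184.9 * 242.4 * 0.8 / 1e6 = 351.7455 MW


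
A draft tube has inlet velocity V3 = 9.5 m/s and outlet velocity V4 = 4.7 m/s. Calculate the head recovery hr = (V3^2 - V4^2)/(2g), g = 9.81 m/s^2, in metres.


hr = (9.5^2 - 4.7^2) / (2*9.81) = 3.4740 m


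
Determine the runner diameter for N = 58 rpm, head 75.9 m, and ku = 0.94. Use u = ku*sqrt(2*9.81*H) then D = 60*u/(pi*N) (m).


u = 0.94 * sqrt(2*9.81*75.9) = 36.2742 m/s
D = 60 * 36.2742 / (pi * 58) = 11.9446 m


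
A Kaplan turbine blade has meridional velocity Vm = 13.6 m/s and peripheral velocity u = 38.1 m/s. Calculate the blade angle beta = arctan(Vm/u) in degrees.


beta = arctan(13.6 / 38.1) = 19.6443 degrees


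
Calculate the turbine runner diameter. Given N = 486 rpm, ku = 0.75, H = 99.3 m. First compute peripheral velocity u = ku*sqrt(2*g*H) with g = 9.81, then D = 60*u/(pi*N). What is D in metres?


u = 0.75 * sqrt(2*9.81*99.3) = 33.1044 m/s
D = 60 * 33.1044 / (pi * 486) = 1.3009 m


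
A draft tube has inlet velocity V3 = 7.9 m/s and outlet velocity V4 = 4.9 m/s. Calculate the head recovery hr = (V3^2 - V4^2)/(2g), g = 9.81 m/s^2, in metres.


hr = (7.9^2 - 4.9^2) / (2*9.81) = 1.9572 m


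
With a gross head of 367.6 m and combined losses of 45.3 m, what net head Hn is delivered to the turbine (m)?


Hn = 367.6 - 45.3 = 322.3000 m


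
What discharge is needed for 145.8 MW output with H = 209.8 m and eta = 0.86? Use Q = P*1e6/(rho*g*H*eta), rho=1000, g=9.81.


Q = 145.8 * 1e6 / (1000 * 9.81 * 209.8 * 0.86) = 82.3729 m^3/s


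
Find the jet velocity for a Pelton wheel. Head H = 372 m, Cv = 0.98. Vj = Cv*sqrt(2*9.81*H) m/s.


Vj = 0.98 * sqrt(2*9.81*372) = 83.7234 m/s


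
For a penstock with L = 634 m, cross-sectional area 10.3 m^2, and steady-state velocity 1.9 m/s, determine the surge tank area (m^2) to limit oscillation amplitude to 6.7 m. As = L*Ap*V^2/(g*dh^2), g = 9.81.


As = 634 * 10.3 * 1.9^2 / (9.81 * 6.7^2) = 53.5322 m^2


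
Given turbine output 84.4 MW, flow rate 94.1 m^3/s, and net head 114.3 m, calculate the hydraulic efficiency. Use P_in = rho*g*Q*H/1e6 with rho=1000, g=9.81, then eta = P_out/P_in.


P_in = 1000 * 9.81 * 94.1 * 114.3 / 1e6 = 105.5127 MW
eta = 84.4 / 105.5127 = 0.7999


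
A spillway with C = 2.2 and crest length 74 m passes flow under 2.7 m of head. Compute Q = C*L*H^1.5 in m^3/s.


Q = 2.2 * 74 * 2.7^1.5 = 722.2708 m^3/s


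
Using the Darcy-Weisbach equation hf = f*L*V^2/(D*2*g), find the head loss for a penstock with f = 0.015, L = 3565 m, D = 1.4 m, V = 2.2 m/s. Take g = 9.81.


hf = 0.015 * 3565 * 2.2^2 / (1.4 * 2 * 9.81) = 9.4226 m


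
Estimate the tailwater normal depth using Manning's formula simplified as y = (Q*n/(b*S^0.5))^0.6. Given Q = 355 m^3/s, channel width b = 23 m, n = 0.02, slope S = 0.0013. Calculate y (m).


y = (355 * 0.02 / (23 * 0.0013^0.5))^0.6 = 3.6269 m


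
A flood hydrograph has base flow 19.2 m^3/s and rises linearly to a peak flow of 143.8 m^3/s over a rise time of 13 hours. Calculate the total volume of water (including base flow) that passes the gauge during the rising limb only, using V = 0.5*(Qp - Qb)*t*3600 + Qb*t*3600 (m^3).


V = 0.5*(143.8 - 19.2)*13*3600 + 19.2*13*3600 = 3.8142e+06 m^3


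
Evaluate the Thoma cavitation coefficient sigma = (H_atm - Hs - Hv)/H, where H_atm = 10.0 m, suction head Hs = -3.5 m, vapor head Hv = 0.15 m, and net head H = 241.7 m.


sigma = (10.0 - (-3.5) - 0.15) / 241.7 = 0.0552


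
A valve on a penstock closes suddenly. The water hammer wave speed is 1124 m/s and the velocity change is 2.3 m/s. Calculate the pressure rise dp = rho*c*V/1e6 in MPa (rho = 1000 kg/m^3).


dp = 1000 * 1124 * 2.3 / 1e6 = 2.5852 MPa


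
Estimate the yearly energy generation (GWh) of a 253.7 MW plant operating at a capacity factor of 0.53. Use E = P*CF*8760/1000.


E = 253.7 * 0.53 * 8760 / 1000 = 1177.8784 GWh


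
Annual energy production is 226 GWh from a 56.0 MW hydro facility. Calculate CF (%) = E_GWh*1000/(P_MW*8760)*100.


CF = 226 * 1000 / (56.0 * 8760) * 100 = 46.0698 %


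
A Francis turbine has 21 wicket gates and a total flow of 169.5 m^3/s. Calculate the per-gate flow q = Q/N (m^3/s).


q = 169.5 / 21 = 8.0714 m^3/s


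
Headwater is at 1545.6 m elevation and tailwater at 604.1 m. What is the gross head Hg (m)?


Hg = 1545.6 - 604.1 = 941.5000 m


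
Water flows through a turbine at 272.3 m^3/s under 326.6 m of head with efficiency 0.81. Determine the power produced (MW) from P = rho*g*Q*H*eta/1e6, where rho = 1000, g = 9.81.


P = 1000 * 9.81 * 272.3 * 326.6 * 0.81 / 1e6 = 706.6719 MW


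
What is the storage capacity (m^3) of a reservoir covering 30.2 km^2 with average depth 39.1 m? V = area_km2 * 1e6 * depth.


V = 30.2 * 1e6 * 39.1 = 1.1808e+09 m^3


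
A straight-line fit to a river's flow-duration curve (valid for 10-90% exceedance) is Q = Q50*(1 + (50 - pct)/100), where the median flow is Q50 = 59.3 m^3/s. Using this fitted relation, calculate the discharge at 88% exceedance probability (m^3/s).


Q = 59.3 * (1 + (50 - 88)/100) = 36.7660 m^3/s


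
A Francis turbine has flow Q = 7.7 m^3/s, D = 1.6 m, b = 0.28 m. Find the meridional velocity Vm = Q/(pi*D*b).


Vm = 7.7 / (pi * 1.6 * 0.28) = 5.4710 m/s


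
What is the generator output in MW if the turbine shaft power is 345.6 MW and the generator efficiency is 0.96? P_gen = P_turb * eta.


P_gen = 345.6 * 0.96 = 331.7760 MW


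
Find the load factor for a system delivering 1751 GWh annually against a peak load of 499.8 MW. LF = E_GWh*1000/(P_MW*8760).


LF = 1751 * 1000 / (499.8 * 8760) = 0.3999


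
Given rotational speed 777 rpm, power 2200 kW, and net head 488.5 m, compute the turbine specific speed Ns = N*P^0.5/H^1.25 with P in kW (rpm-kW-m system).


Ns = 777 * 2200^0.5 / 488.5^1.25 = 15.8691


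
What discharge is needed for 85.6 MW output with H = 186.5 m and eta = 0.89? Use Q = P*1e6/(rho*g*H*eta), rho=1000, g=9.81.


Q = 85.6 * 1e6 / (1000 * 9.81 * 186.5 * 0.89) = 52.5698 m^3/s


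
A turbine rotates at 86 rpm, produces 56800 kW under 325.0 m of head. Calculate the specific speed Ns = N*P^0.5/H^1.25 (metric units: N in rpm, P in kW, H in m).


Ns = 86 * 56800^0.5 / 325.0^1.25 = 14.8531


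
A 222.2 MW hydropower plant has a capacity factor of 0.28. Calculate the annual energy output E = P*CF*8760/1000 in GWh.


E = 222.2 * 0.28 * 8760 / 1000 = 545.0122 GWh


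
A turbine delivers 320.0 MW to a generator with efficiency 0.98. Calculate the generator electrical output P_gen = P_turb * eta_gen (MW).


P_gen = 320.0 * 0.98 = 313.6000 MW


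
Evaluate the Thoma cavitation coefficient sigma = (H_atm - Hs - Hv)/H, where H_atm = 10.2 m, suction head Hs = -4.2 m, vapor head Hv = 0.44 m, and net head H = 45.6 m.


sigma = (10.2 - (-4.2) - 0.44) / 45.6 = 0.3061


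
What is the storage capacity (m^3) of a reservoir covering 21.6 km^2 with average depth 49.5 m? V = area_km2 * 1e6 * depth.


V = 21.6 * 1e6 * 49.5 = 1.0692e+09 m^3


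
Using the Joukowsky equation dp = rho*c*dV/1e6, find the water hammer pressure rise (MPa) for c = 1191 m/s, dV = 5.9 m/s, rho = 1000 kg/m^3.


dp = 1000 * 1191 * 5.9 / 1e6 = 7.0269 MPa


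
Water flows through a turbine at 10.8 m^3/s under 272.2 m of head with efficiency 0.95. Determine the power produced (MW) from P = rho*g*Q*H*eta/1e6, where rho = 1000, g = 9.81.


P = 1000 * 9.81 * 10.8 * 272.2 * 0.95 / 1e6 = 27.3971 MW


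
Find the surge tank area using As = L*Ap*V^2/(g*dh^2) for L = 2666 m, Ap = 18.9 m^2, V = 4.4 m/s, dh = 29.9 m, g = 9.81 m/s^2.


As = 2666 * 18.9 * 4.4^2 / (9.81 * 29.9^2) = 111.2285 m^2


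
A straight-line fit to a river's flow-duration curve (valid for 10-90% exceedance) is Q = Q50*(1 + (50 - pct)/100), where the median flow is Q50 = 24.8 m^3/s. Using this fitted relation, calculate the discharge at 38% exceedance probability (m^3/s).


Q = 24.8 * (1 + (50 - 38)/100) = 27.7760 m^3/s


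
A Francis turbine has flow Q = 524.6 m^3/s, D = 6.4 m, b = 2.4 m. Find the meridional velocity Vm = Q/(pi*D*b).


Vm = 524.6 / (pi * 6.4 * 2.4) = 10.8714 m/s


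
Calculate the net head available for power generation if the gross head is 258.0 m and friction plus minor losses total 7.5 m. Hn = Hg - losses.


Hn = 258.0 - 7.5 = 250.5000 m


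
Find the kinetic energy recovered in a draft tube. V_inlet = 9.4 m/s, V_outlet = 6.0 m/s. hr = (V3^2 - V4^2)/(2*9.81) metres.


hr = (9.4^2 - 6.0^2) / (2*9.81) = 2.6687 m


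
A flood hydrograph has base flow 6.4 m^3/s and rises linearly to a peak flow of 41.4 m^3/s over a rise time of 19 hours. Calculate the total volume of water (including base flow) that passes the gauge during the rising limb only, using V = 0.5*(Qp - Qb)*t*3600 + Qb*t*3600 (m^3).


V = 0.5*(41.4 - 6.4)*19*3600 + 6.4*19*3600 = 1.6348e+06 m^3


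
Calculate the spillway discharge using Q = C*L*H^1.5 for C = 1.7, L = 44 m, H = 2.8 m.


Q = 1.7 * 44 * 2.8^1.5 = 350.4602 m^3/s


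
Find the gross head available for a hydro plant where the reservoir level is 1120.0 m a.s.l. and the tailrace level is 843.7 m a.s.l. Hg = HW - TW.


Hg = 1120.0 - 843.7 = 276.3000 m


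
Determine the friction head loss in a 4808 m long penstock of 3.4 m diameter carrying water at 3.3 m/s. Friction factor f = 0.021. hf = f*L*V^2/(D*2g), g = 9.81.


hf = 0.021 * 4808 * 3.3^2 / (3.4 * 2 * 9.81) = 16.4829 m


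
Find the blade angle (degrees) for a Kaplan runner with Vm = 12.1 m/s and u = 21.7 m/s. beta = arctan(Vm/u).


beta = arctan(12.1 / 21.7) = 29.1442 degrees


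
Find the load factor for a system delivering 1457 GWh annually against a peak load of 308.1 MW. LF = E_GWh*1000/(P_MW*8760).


LF = 1457 * 1000 / (308.1 * 8760) = 0.5398


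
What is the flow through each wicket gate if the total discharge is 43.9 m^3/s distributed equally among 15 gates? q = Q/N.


q = 43.9 / 15 = 2.9267 m^3/s


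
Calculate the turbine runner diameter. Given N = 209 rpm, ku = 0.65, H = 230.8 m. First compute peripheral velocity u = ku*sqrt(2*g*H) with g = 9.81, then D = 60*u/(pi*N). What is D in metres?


u = 0.65 * sqrt(2*9.81*230.8) = 43.7402 m/s
D = 60 * 43.7402 / (pi * 209) = 3.9970 m


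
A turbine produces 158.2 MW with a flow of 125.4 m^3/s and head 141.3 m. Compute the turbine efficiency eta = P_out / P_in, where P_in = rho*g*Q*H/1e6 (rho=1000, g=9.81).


P_in = 1000 * 9.81 * 125.4 * 141.3 / 1e6 = 173.8236 MW
eta = 158.2 / 173.8236 = 0.9101


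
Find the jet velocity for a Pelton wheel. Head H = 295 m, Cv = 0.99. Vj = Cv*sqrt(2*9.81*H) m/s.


Vj = 0.99 * sqrt(2*9.81*295) = 75.3175 m/s


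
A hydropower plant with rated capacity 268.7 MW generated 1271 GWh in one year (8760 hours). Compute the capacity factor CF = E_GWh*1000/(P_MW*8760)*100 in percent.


CF = 1271 * 1000 / (268.7 * 8760) * 100 = 53.9975 %


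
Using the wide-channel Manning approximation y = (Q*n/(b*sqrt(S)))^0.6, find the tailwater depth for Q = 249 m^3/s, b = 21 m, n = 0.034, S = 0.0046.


y = (249 * 0.034 / (21 * 0.0046^0.5))^0.6 = 2.9137 m


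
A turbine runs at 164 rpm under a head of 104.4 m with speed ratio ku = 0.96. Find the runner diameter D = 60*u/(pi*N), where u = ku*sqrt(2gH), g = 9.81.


u = 0.96 * sqrt(2*9.81*104.4) = 43.4481 m/s
D = 60 * 43.4481 / (pi * 164) = 5.0597 m


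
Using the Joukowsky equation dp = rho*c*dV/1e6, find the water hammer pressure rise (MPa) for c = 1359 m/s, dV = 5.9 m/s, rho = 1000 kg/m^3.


dp = 1000 * 1359 * 5.9 / 1e6 = 8.0181 MPa


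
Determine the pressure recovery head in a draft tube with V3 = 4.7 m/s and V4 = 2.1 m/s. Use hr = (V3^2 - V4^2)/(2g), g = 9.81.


hr = (4.7^2 - 2.1^2) / (2*9.81) = 0.9011 m


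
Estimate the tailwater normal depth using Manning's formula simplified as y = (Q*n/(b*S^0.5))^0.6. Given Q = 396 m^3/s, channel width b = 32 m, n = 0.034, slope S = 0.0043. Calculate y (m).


y = (396 * 0.034 / (32 * 0.0043^0.5))^0.6 = 3.0505 m


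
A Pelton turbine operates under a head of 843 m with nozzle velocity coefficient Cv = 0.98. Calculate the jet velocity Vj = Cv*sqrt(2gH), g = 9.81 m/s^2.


Vj = 0.98 * sqrt(2*9.81*843) = 126.0345 m/s


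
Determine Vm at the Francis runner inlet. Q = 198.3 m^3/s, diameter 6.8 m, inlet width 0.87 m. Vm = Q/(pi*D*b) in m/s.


Vm = 198.3 / (pi * 6.8 * 0.87) = 10.6695 m/s


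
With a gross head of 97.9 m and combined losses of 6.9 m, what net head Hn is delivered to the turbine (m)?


Hn = 97.9 - 6.9 = 91.0000 m


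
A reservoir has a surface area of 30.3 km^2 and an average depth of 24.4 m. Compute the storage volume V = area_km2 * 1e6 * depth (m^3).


V = 30.3 * 1e6 * 24.4 = 7.3932e+08 m^3


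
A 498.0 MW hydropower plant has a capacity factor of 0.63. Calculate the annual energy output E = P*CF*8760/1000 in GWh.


E = 498.0 * 0.63 * 8760 / 1000 = 2748.3624 GWh


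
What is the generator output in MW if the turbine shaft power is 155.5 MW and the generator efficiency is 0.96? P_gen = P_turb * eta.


P_gen = 155.5 * 0.96 = 149.2800 MW


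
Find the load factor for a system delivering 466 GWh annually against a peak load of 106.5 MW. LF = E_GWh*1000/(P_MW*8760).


LF = 466 * 1000 / (106.5 * 8760) = 0.4995


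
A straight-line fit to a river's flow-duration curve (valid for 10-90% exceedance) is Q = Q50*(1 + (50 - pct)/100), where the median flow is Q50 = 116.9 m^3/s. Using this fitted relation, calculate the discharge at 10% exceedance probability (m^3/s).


Q = 116.9 * (1 + (50 - 10)/100) = 163.6600 m^3/s


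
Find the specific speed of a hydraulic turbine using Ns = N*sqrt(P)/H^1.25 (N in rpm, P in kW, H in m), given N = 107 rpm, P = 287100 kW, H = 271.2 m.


Ns = 107 * 287100^0.5 / 271.2^1.25 = 52.0941


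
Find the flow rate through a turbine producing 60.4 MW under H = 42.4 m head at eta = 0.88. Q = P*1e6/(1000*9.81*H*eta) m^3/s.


Q = 60.4 * 1e6 / (1000 * 9.81 * 42.4 * 0.88) = 165.0135 m^3/s


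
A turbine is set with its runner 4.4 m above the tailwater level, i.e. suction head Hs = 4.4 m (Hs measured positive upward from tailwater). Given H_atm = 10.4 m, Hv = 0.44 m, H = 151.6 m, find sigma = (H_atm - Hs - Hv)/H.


sigma = (10.4 - 4.4 - 0.44) / 151.6 = 0.0367


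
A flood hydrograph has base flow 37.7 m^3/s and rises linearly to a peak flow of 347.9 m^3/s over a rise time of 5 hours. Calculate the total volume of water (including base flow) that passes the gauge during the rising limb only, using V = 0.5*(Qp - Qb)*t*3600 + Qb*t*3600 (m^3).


V = 0.5*(347.9 - 37.7)*5*3600 + 37.7*5*3600 = 3.4704e+06 m^3


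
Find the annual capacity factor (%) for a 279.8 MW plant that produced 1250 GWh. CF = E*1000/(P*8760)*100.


CF = 1250 * 1000 / (279.8 * 8760) * 100 = 50.9986 %


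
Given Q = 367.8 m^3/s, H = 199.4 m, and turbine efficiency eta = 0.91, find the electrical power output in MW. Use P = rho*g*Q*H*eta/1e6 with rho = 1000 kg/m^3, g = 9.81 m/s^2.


P = 1000 * 9.81 * 367.8 * 199.4 * 0.91 / 1e6 = 654.7074 MW


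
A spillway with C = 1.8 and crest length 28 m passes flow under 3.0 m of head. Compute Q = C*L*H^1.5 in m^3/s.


Q = 1.8 * 28 * 3.0^1.5 = 261.8861 m^3/s


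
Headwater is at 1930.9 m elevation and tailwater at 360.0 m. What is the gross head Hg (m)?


Hg = 1930.9 - 360.0 = 1570.9000 m


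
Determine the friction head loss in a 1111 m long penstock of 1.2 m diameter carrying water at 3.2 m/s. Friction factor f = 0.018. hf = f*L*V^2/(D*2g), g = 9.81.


hf = 0.018 * 1111 * 3.2^2 / (1.2 * 2 * 9.81) = 8.6977 m


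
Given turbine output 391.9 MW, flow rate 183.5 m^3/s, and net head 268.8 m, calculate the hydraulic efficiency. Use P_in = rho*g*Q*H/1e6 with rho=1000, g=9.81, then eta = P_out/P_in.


P_in = 1000 * 9.81 * 183.5 * 268.8 / 1e6 = 483.8763 MW
eta = 391.9 / 483.8763 = 0.8099


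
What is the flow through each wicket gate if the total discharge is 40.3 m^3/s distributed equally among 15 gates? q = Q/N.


q = 40.3 / 15 = 2.6867 m^3/s


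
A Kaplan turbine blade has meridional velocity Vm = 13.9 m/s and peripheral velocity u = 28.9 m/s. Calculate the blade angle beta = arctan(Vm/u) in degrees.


beta = arctan(13.9 / 28.9) = 25.6861 degrees


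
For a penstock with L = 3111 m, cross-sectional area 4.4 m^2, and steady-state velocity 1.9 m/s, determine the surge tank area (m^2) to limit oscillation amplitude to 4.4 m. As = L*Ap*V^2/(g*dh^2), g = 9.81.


As = 3111 * 4.4 * 1.9^2 / (9.81 * 4.4^2) = 260.1870 m^2


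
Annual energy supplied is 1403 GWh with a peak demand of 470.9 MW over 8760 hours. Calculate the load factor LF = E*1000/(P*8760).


LF = 1403 * 1000 / (470.9 * 8760) = 0.3401


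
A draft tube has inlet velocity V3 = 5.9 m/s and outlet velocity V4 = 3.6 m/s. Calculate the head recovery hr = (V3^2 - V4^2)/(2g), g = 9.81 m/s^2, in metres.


hr = (5.9^2 - 3.6^2) / (2*9.81) = 1.1137 m


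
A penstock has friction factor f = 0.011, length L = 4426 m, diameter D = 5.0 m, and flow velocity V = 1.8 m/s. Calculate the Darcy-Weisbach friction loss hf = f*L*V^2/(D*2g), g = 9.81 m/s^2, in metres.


hf = 0.011 * 4426 * 1.8^2 / (5.0 * 2 * 9.81) = 1.6080 m


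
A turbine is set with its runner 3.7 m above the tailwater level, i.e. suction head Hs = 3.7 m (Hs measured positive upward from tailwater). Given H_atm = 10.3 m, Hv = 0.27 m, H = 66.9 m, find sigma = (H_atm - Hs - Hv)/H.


sigma = (10.3 - 3.7 - 0.27) / 66.9 = 0.0946


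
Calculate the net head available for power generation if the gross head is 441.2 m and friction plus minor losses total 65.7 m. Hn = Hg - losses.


Hn = 441.2 - 65.7 = 375.5000 m


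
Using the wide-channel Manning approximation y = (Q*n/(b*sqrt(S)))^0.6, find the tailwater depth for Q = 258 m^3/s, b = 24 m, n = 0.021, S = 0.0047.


y = (258 * 0.021 / (24 * 0.0047^0.5))^0.6 = 2.0443 m


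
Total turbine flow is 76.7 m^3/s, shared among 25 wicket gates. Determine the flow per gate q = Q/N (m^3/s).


q = 76.7 / 25 = 3.0680 m^3/s


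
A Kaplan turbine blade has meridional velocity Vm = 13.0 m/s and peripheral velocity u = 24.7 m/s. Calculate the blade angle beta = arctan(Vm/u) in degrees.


beta = arctan(13.0 / 24.7) = 27.7585 degrees


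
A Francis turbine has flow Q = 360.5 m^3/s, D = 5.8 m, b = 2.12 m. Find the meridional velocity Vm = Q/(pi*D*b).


Vm = 360.5 / (pi * 5.8 * 2.12) = 9.3324 m/s


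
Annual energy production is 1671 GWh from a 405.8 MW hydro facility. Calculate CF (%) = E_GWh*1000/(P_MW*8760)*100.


CF = 1671 * 1000 / (405.8 * 8760) * 100 = 47.0068 %


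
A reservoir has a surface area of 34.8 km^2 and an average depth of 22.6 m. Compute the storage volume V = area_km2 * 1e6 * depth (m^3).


V = 34.8 * 1e6 * 22.6 = 7.8648e+08 m^3


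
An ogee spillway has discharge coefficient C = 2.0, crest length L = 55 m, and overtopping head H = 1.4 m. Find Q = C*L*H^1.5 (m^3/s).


Q = 2.0 * 55 * 1.4^1.5 = 182.2153 m^3/s


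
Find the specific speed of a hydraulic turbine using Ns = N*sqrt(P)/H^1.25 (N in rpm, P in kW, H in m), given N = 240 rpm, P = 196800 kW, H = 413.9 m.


Ns = 240 * 196800^0.5 / 413.9^1.25 = 57.0301


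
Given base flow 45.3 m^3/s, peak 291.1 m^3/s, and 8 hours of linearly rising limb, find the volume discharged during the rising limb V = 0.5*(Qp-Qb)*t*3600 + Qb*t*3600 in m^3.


V = 0.5*(291.1 - 45.3)*8*3600 + 45.3*8*3600 = 4.8442e+06 m^3


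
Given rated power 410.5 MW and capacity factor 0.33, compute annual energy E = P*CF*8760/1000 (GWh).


E = 410.5 * 0.33 * 8760 / 1000 = 1186.6734 GWh


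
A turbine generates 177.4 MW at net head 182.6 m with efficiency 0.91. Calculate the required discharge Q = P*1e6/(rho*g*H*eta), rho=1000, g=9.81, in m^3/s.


Q = 177.4 * 1e6 / (1000 * 9.81 * 182.6 * 0.91) = 108.8284 m^3/s


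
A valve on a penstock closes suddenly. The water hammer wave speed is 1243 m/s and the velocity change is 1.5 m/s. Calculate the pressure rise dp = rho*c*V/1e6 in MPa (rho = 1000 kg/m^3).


dp = 1000 * 1243 * 1.5 / 1e6 = 1.8645 MPa


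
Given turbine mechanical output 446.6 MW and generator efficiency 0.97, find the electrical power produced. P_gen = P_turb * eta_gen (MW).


P_gen = 446.6 * 0.97 = 433.2020 MW


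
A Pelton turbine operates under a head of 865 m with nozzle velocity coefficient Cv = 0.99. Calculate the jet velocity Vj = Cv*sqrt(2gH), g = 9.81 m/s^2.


Vj = 0.99 * sqrt(2*9.81*865) = 128.9712 m/s


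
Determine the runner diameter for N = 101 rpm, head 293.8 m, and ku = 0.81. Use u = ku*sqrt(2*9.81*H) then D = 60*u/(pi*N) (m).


u = 0.81 * sqrt(2*9.81*293.8) = 61.4979 m/s
D = 60 * 61.4979 / (pi * 101) = 11.6289 m


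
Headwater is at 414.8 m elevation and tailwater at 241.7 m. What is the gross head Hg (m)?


Hg = 414.8 - 241.7 = 173.1000 m


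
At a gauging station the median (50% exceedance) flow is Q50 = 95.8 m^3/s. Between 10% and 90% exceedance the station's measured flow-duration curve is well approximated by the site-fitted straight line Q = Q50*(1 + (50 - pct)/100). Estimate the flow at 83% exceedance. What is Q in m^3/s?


Q = 95.8 * (1 + (50 - 83)/100) = 64.1860 m^3/s


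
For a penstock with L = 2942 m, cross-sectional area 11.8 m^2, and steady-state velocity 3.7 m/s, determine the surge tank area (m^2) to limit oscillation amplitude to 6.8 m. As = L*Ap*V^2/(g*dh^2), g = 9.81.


As = 2942 * 11.8 * 3.7^2 / (9.81 * 6.8^2) = 1047.7105 m^2


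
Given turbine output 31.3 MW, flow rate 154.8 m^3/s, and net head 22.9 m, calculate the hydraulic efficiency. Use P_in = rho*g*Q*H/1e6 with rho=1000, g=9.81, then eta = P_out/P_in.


P_in = 1000 * 9.81 * 154.8 * 22.9 / 1e6 = 34.7757 MW
eta = 31.3 / 34.7757 = 0.9001


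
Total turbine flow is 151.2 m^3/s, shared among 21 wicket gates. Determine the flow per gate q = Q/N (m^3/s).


q = 151.2 / 21 = 7.2000 m^3/s


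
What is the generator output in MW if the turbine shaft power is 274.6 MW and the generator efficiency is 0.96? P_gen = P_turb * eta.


P_gen = 274.6 * 0.96 = 263.6160 MW


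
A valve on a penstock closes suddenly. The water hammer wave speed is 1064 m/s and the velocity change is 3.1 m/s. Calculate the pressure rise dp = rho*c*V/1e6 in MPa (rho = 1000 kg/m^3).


dp = 1000 * 1064 * 3.1 / 1e6 = 3.2984 MPa


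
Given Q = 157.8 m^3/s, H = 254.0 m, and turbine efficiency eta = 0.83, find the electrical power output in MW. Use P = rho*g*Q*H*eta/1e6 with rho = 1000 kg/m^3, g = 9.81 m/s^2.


P = 1000 * 9.81 * 157.8 * 254.0 * 0.83 / 1e6 = 326.3532 MW


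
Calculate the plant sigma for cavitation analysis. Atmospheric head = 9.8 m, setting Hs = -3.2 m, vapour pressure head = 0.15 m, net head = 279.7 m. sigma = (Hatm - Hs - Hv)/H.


sigma = (9.8 - (-3.2) - 0.15) / 279.7 = 0.0459


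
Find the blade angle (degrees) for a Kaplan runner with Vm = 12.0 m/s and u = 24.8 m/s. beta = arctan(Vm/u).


beta = arctan(12.0 / 24.8) = 25.8210 degrees


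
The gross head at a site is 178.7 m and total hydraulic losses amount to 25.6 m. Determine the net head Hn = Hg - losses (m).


Hn = 178.7 - 25.6 = 153.1000 m


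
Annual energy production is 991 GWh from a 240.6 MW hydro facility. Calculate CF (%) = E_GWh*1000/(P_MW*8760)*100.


CF = 991 * 1000 / (240.6 * 8760) * 100 = 47.0191 %


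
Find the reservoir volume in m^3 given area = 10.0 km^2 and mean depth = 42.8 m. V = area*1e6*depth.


V = 10.0 * 1e6 * 42.8 = 4.2800e+08 m^3


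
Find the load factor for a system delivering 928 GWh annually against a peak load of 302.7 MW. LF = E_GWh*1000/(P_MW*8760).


LF = 928 * 1000 / (302.7 * 8760) = 0.3500


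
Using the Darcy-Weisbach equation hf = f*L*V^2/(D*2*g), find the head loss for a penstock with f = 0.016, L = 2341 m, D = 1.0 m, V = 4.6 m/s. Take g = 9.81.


hf = 0.016 * 2341 * 4.6^2 / (1.0 * 2 * 9.81) = 40.3960 m


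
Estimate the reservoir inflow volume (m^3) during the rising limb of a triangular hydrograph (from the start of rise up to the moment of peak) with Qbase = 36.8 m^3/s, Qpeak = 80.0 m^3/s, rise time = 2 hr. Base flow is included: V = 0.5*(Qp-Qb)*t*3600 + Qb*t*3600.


V = 0.5*(80.0 - 36.8)*2*3600 + 36.8*2*3600 = 420480.0000 m^3


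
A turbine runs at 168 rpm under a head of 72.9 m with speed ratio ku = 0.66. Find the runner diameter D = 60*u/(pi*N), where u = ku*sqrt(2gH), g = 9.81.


u = 0.66 * sqrt(2*9.81*72.9) = 24.9607 m/s
D = 60 * 24.9607 / (pi * 168) = 2.8376 m


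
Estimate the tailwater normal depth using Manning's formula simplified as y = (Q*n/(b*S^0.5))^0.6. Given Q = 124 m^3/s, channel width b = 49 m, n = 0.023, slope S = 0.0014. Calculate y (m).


y = (124 * 0.023 / (49 * 0.0014^0.5))^0.6 = 1.3036 m


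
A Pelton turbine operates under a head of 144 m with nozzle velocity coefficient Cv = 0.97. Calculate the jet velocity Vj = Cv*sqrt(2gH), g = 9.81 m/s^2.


Vj = 0.97 * sqrt(2*9.81*144) = 51.5588 m/s


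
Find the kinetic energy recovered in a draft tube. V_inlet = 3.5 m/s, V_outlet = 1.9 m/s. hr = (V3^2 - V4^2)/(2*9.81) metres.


hr = (3.5^2 - 1.9^2) / (2*9.81) = 0.4404 m


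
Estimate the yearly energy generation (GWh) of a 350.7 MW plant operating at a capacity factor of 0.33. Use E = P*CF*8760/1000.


E = 350.7 * 0.33 * 8760 / 1000 = 1013.8036 GWh


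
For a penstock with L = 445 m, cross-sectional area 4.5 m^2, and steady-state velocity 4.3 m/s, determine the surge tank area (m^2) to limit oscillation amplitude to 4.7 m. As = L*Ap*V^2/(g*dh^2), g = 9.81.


As = 445 * 4.5 * 4.3^2 / (9.81 * 4.7^2) = 170.8617 m^2


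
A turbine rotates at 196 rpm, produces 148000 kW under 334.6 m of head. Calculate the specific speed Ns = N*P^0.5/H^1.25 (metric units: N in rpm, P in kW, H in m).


Ns = 196 * 148000^0.5 / 334.6^1.25 = 52.6902


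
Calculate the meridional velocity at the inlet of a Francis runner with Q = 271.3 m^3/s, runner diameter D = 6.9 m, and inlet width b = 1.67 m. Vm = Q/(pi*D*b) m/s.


Vm = 271.3 / (pi * 6.9 * 1.67) = 7.4944 m/s


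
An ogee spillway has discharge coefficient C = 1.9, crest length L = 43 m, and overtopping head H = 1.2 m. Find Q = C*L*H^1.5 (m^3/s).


Q = 1.9 * 43 * 1.2^1.5 = 107.3974 m^3/s


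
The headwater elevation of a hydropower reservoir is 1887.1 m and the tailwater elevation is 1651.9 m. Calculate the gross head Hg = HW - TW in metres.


Hg = 1887.1 - 1651.9 = 235.2000 m


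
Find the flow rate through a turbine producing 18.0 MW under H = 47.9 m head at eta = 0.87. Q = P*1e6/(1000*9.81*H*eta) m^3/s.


Q = 18.0 * 1e6 / (1000 * 9.81 * 47.9 * 0.87) = 44.0300 m^3/s


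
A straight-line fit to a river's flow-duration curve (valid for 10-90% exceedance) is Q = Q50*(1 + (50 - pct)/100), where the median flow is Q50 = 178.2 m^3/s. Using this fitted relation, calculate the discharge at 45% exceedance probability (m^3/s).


Q = 178.2 * (1 + (50 - 45)/100) = 187.1100 m^3/s


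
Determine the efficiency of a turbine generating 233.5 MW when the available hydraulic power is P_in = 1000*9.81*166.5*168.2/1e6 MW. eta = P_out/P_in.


P_in = 1000 * 9.81 * 166.5 * 168.2 / 1e6 = 274.7320 MW
eta = 233.5 / 274.7320 = 0.8499


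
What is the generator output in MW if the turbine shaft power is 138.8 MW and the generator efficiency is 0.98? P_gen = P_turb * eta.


P_gen = 138.8 * 0.98 = 136.0240 MW


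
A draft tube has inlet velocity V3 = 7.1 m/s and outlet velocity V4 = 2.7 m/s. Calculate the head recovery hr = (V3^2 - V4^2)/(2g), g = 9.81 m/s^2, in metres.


hr = (7.1^2 - 2.7^2) / (2*9.81) = 2.1978 m


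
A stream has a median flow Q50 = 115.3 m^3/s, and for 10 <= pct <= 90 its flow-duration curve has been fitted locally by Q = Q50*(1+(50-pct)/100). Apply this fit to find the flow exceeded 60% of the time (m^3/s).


Q = 115.3 * (1 + (50 - 60)/100) = 103.7700 m^3/s


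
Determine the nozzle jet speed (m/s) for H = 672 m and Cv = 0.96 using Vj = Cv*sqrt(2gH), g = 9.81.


Vj = 0.96 * sqrt(2*9.81*672) = 110.2314 m/s


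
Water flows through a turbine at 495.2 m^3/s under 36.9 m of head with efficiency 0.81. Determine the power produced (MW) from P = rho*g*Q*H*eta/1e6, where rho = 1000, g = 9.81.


P = 1000 * 9.81 * 495.2 * 36.9 * 0.81 / 1e6 = 145.1981 MW


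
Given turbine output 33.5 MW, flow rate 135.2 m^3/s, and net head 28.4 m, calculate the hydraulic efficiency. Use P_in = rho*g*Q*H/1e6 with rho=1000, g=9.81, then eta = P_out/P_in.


P_in = 1000 * 9.81 * 135.2 * 28.4 / 1e6 = 37.6673 MW
eta = 33.5 / 37.6673 = 0.8894


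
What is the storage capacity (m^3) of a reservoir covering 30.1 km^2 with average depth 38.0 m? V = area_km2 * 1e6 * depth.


V = 30.1 * 1e6 * 38.0 = 1.1438e+09 m^3


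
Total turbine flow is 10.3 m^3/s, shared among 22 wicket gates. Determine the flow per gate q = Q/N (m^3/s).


q = 10.3 / 22 = 0.4682 m^3/s


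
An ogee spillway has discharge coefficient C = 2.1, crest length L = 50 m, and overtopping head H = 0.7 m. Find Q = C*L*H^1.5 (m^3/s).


Q = 2.1 * 50 * 0.7^1.5 = 61.4945 m^3/s


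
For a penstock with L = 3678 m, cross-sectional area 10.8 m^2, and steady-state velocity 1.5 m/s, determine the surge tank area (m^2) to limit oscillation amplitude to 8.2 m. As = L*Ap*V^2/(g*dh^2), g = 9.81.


As = 3678 * 10.8 * 1.5^2 / (9.81 * 8.2^2) = 135.4944 m^2


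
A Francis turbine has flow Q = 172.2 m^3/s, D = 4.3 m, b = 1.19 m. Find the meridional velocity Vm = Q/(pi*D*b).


Vm = 172.2 / (pi * 4.3 * 1.19) = 10.7119 m/s


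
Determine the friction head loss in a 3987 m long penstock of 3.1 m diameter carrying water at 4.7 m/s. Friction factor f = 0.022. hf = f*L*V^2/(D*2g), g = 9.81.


hf = 0.022 * 3987 * 4.7^2 / (3.1 * 2 * 9.81) = 31.8569 m


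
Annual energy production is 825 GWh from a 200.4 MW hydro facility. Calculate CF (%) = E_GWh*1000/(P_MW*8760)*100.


CF = 825 * 1000 / (200.4 * 8760) * 100 = 46.9951 %


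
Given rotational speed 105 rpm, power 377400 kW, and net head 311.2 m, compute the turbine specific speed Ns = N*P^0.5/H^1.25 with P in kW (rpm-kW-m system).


Ns = 105 * 377400^0.5 / 311.2^1.25 = 49.3504


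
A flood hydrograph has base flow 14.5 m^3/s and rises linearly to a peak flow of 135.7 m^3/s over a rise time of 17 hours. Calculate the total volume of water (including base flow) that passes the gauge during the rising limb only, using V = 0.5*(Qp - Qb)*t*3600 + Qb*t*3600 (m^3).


V = 0.5*(135.7 - 14.5)*17*3600 + 14.5*17*3600 = 4.5961e+06 m^3


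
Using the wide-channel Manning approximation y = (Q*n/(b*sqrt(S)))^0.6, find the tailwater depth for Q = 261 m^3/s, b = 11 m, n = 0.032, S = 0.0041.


y = (261 * 0.032 / (11 * 0.0041^0.5))^0.6 = 4.4096 m


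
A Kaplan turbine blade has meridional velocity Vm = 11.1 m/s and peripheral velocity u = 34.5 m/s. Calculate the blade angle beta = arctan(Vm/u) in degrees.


beta = arctan(11.1 / 34.5) = 17.8350 degrees


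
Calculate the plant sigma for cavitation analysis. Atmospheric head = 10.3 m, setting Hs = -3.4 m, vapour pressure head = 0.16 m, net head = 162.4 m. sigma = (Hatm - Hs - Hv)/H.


sigma = (10.3 - (-3.4) - 0.16) / 162.4 = 0.0834


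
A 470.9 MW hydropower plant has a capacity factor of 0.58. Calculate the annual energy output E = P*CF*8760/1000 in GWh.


E = 470.9 * 0.58 * 8760 / 1000 = 2392.5487 GWh


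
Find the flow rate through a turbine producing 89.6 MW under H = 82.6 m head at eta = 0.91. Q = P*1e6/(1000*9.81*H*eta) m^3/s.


Q = 89.6 * 1e6 / (1000 * 9.81 * 82.6 * 0.91) = 121.5116 m^3/s


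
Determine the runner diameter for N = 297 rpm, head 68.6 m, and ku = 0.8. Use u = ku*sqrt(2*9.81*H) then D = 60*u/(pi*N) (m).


u = 0.8 * sqrt(2*9.81*68.6) = 29.3496 m/s
D = 60 * 29.3496 / (pi * 297) = 1.8873 m


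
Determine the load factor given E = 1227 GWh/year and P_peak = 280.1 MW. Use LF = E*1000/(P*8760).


LF = 1227 * 1000 / (280.1 * 8760) = 0.5001


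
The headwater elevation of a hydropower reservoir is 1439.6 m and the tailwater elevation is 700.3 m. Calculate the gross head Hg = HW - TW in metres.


Hg = 1439.6 - 700.3 = 739.3000 m


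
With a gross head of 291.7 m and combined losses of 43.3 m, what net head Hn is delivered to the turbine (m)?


Hn = 291.7 - 43.3 = 248.4000 m


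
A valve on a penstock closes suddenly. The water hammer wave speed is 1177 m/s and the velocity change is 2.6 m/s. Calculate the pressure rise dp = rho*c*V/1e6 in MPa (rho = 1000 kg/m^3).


dp = 1000 * 1177 * 2.6 / 1e6 = 3.0602 MPa


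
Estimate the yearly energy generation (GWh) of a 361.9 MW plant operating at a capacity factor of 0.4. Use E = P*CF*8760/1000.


E = 361.9 * 0.4 * 8760 / 1000 = 1268.0976 GWh


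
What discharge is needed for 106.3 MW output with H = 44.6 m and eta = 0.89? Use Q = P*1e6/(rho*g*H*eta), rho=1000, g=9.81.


Q = 106.3 * 1e6 / (1000 * 9.81 * 44.6 * 0.89) = 272.9854 m^3/s


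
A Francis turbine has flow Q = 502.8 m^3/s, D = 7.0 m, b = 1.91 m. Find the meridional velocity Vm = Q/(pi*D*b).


Vm = 502.8 / (pi * 7.0 * 1.91) = 11.9705 m/s


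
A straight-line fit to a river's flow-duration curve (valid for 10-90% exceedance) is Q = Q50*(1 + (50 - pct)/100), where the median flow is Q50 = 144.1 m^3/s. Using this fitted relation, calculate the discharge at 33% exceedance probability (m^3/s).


Q = 144.1 * (1 + (50 - 33)/100) = 168.5970 m^3/s


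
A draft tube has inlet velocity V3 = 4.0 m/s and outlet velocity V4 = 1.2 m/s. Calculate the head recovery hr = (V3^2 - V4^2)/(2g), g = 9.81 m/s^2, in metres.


hr = (4.0^2 - 1.2^2) / (2*9.81) = 0.7421 m


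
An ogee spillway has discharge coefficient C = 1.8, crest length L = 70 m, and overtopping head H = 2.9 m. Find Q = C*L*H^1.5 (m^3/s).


Q = 1.8 * 70 * 2.9^1.5 = 622.2538 m^3/s


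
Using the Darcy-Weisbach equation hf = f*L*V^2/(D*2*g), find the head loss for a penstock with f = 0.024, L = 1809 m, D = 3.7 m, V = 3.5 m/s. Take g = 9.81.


hf = 0.024 * 1809 * 3.5^2 / (3.7 * 2 * 9.81) = 7.3263 m
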